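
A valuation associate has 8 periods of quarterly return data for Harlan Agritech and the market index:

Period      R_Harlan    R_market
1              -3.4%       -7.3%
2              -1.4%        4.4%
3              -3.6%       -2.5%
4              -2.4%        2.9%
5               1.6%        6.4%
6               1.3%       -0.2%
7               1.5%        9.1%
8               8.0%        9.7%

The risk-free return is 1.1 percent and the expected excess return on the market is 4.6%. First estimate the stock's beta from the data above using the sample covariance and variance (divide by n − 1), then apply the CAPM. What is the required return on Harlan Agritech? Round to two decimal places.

3.33%

Mean R_i = (-3.4 − 1.4 − 3.6 − 2.4 + 1.6 + 1.3 + 1.5 + 8.0) / 8 = 0.2000%
Mean R_m = (-7.3 + 4.4 − 2.5 + 2.9 + 6.4 − 0.2 + 9.1 + 9.7) / 8 = 2.8125%
Σ(R_i − R̄_i)(R_m − R̄_m) = 117.4300  ⇒  Cov = 117.4300 / 7 = 16.7757
Σ(R_m − R̄_m)² = 241.9288  ⇒  Var(R_m) = 241.9288 / 7 = 34.5613
β = Cov / Var(R_m) = 16.7757 / 34.5613 = 0.4854
E(R) = R_f + β × MRP = 1.1% + 0.4854 × 4.6% = 3.33%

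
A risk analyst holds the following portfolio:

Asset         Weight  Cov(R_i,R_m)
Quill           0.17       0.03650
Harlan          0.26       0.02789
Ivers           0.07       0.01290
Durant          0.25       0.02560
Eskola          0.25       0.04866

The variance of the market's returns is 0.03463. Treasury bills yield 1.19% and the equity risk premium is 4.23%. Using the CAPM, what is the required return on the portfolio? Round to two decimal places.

β_Quill = 0.03650 / 0.03463 = 1.0540
β_Harlan = 0.02789 / 0.03463 = 0.8054
β_Ivers = 0.01290 / 0.03463 = 0.3725
β_Durant = 0.02560 / 0.03463 = 0.7392
β_Eskola = 0.04866 / 0.03463 = 1.4051
β_P = Σ w_i β_i = 0.17×1.0540 + 0.26×0.8054 + 0.07×0.3725 + 0.25×0.7392 + 0.25×1.4051 = 0.9507
E(R_P) = R_f + β_P × MRP = 1.19% + 0.9507 × 4.23% = 5.21%

5.21%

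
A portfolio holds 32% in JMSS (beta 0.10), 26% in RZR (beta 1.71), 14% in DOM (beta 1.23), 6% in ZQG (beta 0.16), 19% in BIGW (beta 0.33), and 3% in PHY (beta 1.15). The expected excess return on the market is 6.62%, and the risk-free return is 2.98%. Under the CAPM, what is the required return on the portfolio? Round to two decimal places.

β_P = Σ w_i β_i = 0.32×0.10 + 0.26×1.71 + 0.14×1.23 + 0.06×0.16 + 0.19×0.33 + 0.03×1.15 = 0.7556
E(R_P) = R_f + β_P × MRP = 2.98% + 0.7556 × 6.62% = 7.98%

7.98%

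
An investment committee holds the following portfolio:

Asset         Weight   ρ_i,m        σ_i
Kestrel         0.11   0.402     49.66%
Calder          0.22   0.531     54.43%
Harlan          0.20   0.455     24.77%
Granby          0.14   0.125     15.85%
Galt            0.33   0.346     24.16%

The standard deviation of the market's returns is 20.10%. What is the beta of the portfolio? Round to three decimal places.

0.689

β_Kestrel = 0.402 × 49.66% / 20.10% = 0.9932
β_Calder = 0.531 × 54.43% / 20.10% = 1.4379
β_Harlan = 0.455 × 24.77% / 20.10% = 0.5607
β_Granby = 0.125 × 15.85% / 20.10% = 0.0986
β_Galt = 0.346 × 24.16% / 20.10% = 0.4159
β_P = Σ w_i β_i = 0.11×0.9932 + 0.22×1.4379 + 0.20×0.5607 + 0.14×0.0986 + 0.33×0.4159 = 0.6888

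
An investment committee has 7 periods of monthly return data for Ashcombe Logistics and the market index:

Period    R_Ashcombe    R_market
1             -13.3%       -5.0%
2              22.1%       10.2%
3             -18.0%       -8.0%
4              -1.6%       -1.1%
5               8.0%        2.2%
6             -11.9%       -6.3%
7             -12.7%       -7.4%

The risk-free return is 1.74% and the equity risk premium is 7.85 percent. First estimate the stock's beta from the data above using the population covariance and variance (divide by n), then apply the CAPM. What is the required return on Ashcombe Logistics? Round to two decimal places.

18.79%

Mean R_i = (-13.3 + 22.1 − 18.0 − 1.6 + 8.0 − 11.9 − 12.7) / 7 = -3.9143%
Mean R_m = (-5.0 + 10.2 − 8.0 − 1.1 + 2.2 − 6.3 − 7.4) / 7 = -2.2000%
Σ(R_i − R̄_i)(R_m − R̄_m) = 563.9500  ⇒  Cov = 563.9500 / 7 = 80.5643
Σ(R_m − R̄_m)² = 259.6600  ⇒  Var(R_m) = 259.6600 / 7 = 37.0943
β = Cov / Var(R_m) = 80.5643 / 37.0943 = 2.1719
E(R) = R_f + β × MRP = 1.74% + 2.1719 × 7.85% = 18.79%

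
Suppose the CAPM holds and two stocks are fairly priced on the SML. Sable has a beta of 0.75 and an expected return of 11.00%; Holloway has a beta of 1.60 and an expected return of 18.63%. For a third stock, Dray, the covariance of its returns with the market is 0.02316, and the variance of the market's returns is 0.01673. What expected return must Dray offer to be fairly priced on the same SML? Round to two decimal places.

16.69%

MRP = (18.63% − 11.00%) / (1.60 − 0.75) = 8.9765%
R_f = 11.00% − 0.75 × 8.9765% = 4.2676%
β_Dray = Cov / Var(R_m) = 0.02316 / 0.01673 = 1.3843
E(R_Dray) = R_f + β × MRP = 4.2676% + 1.3843 × 8.9765% = 16.69%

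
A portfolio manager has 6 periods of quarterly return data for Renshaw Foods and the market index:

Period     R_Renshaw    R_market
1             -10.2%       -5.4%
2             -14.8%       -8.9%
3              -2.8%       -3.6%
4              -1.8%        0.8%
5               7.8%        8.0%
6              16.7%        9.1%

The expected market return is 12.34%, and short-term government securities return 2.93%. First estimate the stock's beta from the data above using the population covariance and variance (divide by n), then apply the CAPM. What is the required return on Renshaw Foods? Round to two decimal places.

Mean R_i = (-10.2 − 14.8 − 2.8 − 1.8 + 7.8 + 16.7) / 6 = -0.8500%
Mean R_m = (-5.4 − 8.9 − 3.6 + 0.8 + 8.0 + 9.1) / 6 = 0.0000%
Σ(R_i − R̄_i)(R_m − R̄_m) = 409.8100  ⇒  Cov = 409.8100 / 6 = 68.3017
Σ(R_m − R̄_m)² = 268.7800  ⇒  Var(R_m) = 268.7800 / 6 = 44.7967
β = Cov / Var(R_m) = 68.3017 / 44.7967 = 1.5247
MRP = 12.34% − 2.93% = 9.41%
E(R) = R_f + β × MRP = 2.93% + 1.5247 × 9.41% = 17.28%

17.28%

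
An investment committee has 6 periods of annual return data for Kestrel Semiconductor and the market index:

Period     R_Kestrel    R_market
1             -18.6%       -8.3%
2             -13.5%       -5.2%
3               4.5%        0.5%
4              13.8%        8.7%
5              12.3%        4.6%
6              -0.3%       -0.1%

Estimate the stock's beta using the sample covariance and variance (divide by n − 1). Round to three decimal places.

Mean R_i = (-18.6 − 13.5 + 4.5 + 13.8 + 12.3 − 0.3) / 6 = -0.3000%
Mean R_m = (-8.3 − 5.2 + 0.5 + 8.7 + 4.6 − 0.1) / 6 = 0.0333%
Σ(R_i − R̄_i)(R_m − R̄_m) = 403.5600  ⇒  Cov = 403.5600 / 5 = 80.7120
Σ(R_m − R̄_m)² = 193.0333  ⇒  Var(R_m) = 193.0333 / 5 = 38.6067
β = Cov / Var(R_m) = 80.7120 / 38.6067 = 2.0906

2.091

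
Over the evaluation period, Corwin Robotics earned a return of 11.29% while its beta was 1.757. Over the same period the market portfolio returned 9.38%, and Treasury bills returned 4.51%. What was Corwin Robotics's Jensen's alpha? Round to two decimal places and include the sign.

Market excess return = 9.38% − 4.51% = 4.87%
CAPM benchmark = R_f + β(R_m − R_f) = 4.51% + 1.757 × 4.87% = 13.06659%
α = actual − benchmark = 11.29% − 13.06659% = -1.78%

-1.78%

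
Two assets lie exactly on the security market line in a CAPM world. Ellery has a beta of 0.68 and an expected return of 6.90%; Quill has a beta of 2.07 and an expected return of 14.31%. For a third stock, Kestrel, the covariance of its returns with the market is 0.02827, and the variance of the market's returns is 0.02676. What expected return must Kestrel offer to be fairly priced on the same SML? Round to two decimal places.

MRP = (14.31% − 6.90%) / (2.07 − 0.68) = 5.3309%
R_f = 6.90% − 0.68 × 5.3309% = 3.2750%
β_Kestrel = Cov / Var(R_m) = 0.02827 / 0.02676 = 1.0564
E(R_Kestrel) = R_f + β × MRP = 3.2750% + 1.0564 × 5.3309% = 8.91%

8.91%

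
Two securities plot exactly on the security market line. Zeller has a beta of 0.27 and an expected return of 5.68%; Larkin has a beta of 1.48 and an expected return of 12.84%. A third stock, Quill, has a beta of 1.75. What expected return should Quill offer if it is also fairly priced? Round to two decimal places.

MRP (SML slope) = (12.84% − 5.68%) / (1.48 − 0.27) = 7.16% / 1.21 = 5.9174%
R_f (intercept) = 5.68% − 0.27 × 5.9174% = 4.0823%
E(R_Quill) = R_f + β × MRP = 4.0823% + 1.75 × 5.9174% = 14.44%

14.44%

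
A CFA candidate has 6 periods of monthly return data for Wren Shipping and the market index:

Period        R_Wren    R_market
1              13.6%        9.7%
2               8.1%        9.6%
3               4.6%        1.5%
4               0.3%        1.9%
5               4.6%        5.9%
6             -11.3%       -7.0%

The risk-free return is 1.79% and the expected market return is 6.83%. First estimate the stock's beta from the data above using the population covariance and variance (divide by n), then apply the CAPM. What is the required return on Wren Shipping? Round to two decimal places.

Mean R_i = (13.6 + 8.1 + 4.6 + 0.3 + 4.6 − 11.3) / 6 = 3.3167%
Mean R_m = (9.7 + 9.6 + 1.5 + 1.9 + 5.9 − 7.0) / 6 = 3.6000%
Σ(R_i − R̄_i)(R_m − R̄_m) = 251.7500  ⇒  Cov = 251.7500 / 6 = 41.9583
Σ(R_m − R̄_m)² = 198.1600  ⇒  Var(R_m) = 198.1600 / 6 = 33.0267
β = Cov / Var(R_m) = 41.9583 / 33.0267 = 1.2704
MRP = 6.83% − 1.79% = 5.04%
E(R) = R_f + β × MRP = 1.79% + 1.2704 × 5.04% = 8.19%

8.19%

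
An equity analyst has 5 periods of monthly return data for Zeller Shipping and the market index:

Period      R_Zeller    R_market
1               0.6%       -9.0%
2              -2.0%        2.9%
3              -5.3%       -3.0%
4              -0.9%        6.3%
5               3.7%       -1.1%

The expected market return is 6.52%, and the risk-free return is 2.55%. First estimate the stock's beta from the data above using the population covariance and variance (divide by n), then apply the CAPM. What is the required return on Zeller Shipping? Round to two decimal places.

Mean R_i = (0.6 − 2.0 − 5.3 − 0.9 + 3.7) / 5 = -0.7800%
Mean R_m = (-9.0 + 2.9 − 3.0 + 6.3 − 1.1) / 5 = -0.7800%
Σ(R_i − R̄_i)(R_m − R̄_m) = -8.0820  ⇒  Cov = -8.0820 / 5 = -1.6164
Σ(R_m − R̄_m)² = 136.2680  ⇒  Var(R_m) = 136.2680 / 5 = 27.2536
β = Cov / Var(R_m) = -1.6164 / 27.2536 = -0.0593
MRP = 6.52% − 2.55% = 3.97%
E(R) = R_f + β × MRP = 2.55% + -0.0593 × 3.97% = 2.31%

2.31%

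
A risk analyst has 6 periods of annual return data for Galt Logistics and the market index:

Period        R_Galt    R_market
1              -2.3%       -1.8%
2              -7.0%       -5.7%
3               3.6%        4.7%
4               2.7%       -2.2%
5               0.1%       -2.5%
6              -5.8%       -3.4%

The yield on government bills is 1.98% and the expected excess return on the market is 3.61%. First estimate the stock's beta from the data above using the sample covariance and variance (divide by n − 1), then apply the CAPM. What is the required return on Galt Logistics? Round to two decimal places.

5.47%

Mean R_i = (-2.3 − 7.0 + 3.6 + 2.7 + 0.1 − 5.8) / 6 = -1.4500%
Mean R_m = (-1.8 − 5.7 + 4.7 − 2.2 − 2.5 − 3.4) / 6 = -1.8167%
Σ(R_i − R̄_i)(R_m − R̄_m) = 58.6850  ⇒  Cov = 58.6850 / 5 = 11.7370
Σ(R_m − R̄_m)² = 60.6683  ⇒  Var(R_m) = 60.6683 / 5 = 12.1337
β = Cov / Var(R_m) = 11.7370 / 12.1337 = 0.9673
E(R) = R_f + β × MRP = 1.98% + 0.9673 × 3.61% = 5.47%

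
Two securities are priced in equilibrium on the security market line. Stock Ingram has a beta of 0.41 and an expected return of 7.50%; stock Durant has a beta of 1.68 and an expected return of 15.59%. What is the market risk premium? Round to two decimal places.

6.37%

Both satisfy E(R) = R_f + β·MRP, so the slope of the SML is
MRP = (15.59% − 7.50%) / (1.68 − 0.41) = 8.09% / 1.27 = 6.3701%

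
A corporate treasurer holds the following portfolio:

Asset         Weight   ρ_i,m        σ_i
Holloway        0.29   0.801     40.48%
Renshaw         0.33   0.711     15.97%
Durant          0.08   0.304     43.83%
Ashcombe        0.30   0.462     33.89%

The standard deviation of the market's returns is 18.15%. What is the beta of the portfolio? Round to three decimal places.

1.042

β_Holloway = 0.801 × 40.48% / 18.15% = 1.7865
β_Renshaw = 0.711 × 15.97% / 18.15% = 0.6256
β_Durant = 0.304 × 43.83% / 18.15% = 0.7341
β_Ashcombe = 0.462 × 33.89% / 18.15% = 0.8627
β_P = Σ w_i β_i = 0.29×1.7865 + 0.33×0.6256 + 0.08×0.7341 + 0.30×0.8627 = 1.0421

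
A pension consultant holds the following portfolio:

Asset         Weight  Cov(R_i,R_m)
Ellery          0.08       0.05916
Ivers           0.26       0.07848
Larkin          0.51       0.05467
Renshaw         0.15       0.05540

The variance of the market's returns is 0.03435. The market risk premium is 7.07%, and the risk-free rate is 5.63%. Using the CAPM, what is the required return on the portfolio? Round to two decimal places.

β_Ellery = 0.05916 / 0.03435 = 1.7223
β_Ivers = 0.07848 / 0.03435 = 2.2847
β_Larkin = 0.05467 / 0.03435 = 1.5916
β_Renshaw = 0.05540 / 0.03435 = 1.6128
β_P = Σ w_i β_i = 0.08×1.7223 + 0.26×2.2847 + 0.51×1.5916 + 0.15×1.6128 = 1.7854
E(R_P) = R_f + β_P × MRP = 5.63% + 1.7854 × 7.07% = 18.25%

18.25%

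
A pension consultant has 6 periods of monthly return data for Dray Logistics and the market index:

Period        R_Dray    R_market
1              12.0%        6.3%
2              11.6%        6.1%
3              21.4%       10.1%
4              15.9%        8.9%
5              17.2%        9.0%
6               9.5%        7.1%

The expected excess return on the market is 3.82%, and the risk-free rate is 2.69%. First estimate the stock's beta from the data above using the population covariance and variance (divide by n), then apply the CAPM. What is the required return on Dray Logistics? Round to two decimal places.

11.97%

Mean R_i = (12.0 + 11.6 + 21.4 + 15.9 + 17.2 + 9.5) / 6 = 14.6000%
Mean R_m = (6.3 + 6.1 + 10.1 + 8.9 + 9.0 + 7.1) / 6 = 7.9167%
Σ(R_i − R̄_i)(R_m − R̄_m) = 32.7600  ⇒  Cov = 32.7600 / 6 = 5.4600
Σ(R_m − R̄_m)² = 13.4883  ⇒  Var(R_m) = 13.4883 / 6 = 2.2481
β = Cov / Var(R_m) = 5.4600 / 2.2481 = 2.4287
E(R) = R_f + β × MRP = 2.69% + 2.4287 × 3.82% = 11.97%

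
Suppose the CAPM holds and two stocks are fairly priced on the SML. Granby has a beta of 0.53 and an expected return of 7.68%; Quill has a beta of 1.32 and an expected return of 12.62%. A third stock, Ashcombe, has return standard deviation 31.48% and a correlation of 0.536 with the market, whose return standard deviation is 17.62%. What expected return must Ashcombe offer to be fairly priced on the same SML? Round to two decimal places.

10.35%

MRP = (12.62% − 7.68%) / (1.32 − 0.53) = 6.2532%
R_f = 7.68% − 0.53 × 6.2532% = 4.3658%
β_Ashcombe = ρ·σ_i/σ_m = 0.536 × 31.48 / 17.62 = 0.9576
E(R_Ashcombe) = R_f + β × MRP = 4.3658% + 0.9576 × 6.2532% = 10.35%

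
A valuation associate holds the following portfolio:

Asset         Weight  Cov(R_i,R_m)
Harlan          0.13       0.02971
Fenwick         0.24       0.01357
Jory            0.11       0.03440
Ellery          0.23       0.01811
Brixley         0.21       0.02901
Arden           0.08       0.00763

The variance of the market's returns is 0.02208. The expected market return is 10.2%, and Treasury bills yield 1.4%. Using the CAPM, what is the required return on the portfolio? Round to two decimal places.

10.08%

β_Harlan = 0.02971 / 0.02208 = 1.3456
β_Fenwick = 0.01357 / 0.02208 = 0.6146
β_Jory = 0.03440 / 0.02208 = 1.5580
β_Ellery = 0.01811 / 0.02208 = 0.8202
β_Brixley = 0.02901 / 0.02208 = 1.3139
β_Arden = 0.00763 / 0.02208 = 0.3456
β_P = Σ w_i β_i = 0.13×1.3456 + 0.24×0.6146 + 0.11×1.5580 + 0.23×0.8202 + 0.21×1.3139 + 0.08×0.3456 = 0.9860
MRP = 10.2% − 1.4% = 8.80%
E(R_P) = R_f + β_P × MRP = 1.4% + 0.9860 × 8.8% = 10.08%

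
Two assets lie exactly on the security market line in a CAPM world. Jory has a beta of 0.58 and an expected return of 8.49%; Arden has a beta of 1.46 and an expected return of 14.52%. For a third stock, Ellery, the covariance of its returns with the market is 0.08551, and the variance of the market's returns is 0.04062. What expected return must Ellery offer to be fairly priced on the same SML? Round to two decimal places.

18.94%

MRP = (14.52% − 8.49%) / (1.46 − 0.58) = 6.8523%
R_f = 8.49% − 0.58 × 6.8523% = 4.5157%
β_Ellery = Cov / Var(R_m) = 0.08551 / 0.04062 = 2.1051
E(R_Ellery) = R_f + β × MRP = 4.5157% + 2.1051 × 6.8523% = 18.94%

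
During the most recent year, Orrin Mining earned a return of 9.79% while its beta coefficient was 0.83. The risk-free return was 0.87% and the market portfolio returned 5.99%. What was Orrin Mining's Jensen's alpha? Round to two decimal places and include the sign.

+4.67%

Market excess return = 5.99% − 0.87% = 5.12%
CAPM benchmark = R_f + β(R_m − R_f) = 0.87% + 0.83 × 5.12% = 5.1196%
α = actual − benchmark = 9.79% − 5.1196% = +4.67%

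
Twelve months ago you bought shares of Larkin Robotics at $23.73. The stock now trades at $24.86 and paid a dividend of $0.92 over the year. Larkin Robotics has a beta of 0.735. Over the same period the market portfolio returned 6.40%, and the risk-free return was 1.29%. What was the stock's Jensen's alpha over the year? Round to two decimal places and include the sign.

+3.59%

Realised HPR = (P1 + D1 − P0) / P0 = (24.86 + 0.92 − 23.73) / 23.73 = 2.05 / 23.73 = 8.6389%
MRP = 6.40% − 1.29% = 5.11%
CAPM required = R_f + β·MRP = 1.29% + 0.735 × 5.11% = 5.04585%
α = realised − required = 8.6389% − 5.04585% = +3.59%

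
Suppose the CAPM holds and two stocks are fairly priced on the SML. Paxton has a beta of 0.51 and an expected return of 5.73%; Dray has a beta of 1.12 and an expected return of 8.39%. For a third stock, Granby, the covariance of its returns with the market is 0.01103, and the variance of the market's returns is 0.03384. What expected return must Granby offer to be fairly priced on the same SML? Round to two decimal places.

MRP = (8.39% − 5.73%) / (1.12 − 0.51) = 4.3607%
R_f = 5.73% − 0.51 × 4.3607% = 3.5060%
β_Granby = Cov / Var(R_m) = 0.01103 / 0.03384 = 0.3259
E(R_Granby) = R_f + β × MRP = 3.5060% + 0.3259 × 4.3607% = 4.93%

4.93%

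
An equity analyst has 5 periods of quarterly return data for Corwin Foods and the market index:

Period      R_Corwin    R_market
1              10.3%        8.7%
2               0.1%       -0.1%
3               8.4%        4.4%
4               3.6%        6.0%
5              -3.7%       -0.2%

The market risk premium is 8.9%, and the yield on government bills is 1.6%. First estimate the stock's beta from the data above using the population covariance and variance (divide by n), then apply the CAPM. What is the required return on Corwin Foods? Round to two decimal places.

Mean R_i = (10.3 + 0.1 + 8.4 + 3.6 − 3.7) / 5 = 3.7400%
Mean R_m = (8.7 − 0.1 + 4.4 + 6.0 − 0.2) / 5 = 3.7600%
Σ(R_i − R̄_i)(R_m − R̄_m) = 78.5880  ⇒  Cov = 78.5880 / 5 = 15.7176
Σ(R_m − R̄_m)² = 60.4120  ⇒  Var(R_m) = 60.4120 / 5 = 12.0824
β = Cov / Var(R_m) = 15.7176 / 12.0824 = 1.3009
E(R) = R_f + β × MRP = 1.6% + 1.3009 × 8.9% = 13.18%

13.18%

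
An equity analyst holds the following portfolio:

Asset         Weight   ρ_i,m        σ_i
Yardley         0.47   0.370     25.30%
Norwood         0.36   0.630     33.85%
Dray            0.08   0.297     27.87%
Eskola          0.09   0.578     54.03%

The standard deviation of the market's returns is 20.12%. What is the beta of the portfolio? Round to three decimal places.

0.773

β_Yardley = 0.370 × 25.30% / 20.12% = 0.4653
β_Norwood = 0.630 × 33.85% / 20.12% = 1.0599
β_Dray = 0.297 × 27.87% / 20.12% = 0.4114
β_Eskola = 0.578 × 54.03% / 20.12% = 1.5522
β_P = Σ w_i β_i = 0.47×0.4653 + 0.36×1.0599 + 0.08×0.4114 + 0.09×1.5522 = 0.7729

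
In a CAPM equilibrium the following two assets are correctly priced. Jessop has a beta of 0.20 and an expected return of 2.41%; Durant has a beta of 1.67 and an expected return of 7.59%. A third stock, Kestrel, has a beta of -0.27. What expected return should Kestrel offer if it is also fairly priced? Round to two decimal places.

0.75%

MRP (SML slope) = (7.59% − 2.41%) / (1.67 − 0.20) = 5.18% / 1.47 = 3.5238%
R_f (intercept) = 2.41% − 0.20 × 3.5238% = 1.7052%
E(R_Kestrel) = R_f + β × MRP = 1.7052% + -0.27 × 3.5238% = 0.75%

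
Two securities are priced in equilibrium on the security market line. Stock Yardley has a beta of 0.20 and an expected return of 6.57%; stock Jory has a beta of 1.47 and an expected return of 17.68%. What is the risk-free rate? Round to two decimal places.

Both satisfy E(R) = R_f + β·MRP, so the slope of the SML is
MRP = (17.68% − 6.57%) / (1.47 − 0.20) = 11.11% / 1.27 = 8.7480%
R_f = E(R_Yardley) − β_Yardley·MRP = 6.57% − 0.20 × 8.7480% = 4.8204%

4.82%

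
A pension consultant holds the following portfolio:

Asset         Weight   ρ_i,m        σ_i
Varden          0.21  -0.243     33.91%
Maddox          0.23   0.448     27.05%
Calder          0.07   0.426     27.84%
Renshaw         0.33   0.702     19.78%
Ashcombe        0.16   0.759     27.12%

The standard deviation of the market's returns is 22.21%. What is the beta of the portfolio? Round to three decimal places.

β_Varden = -0.243 × 33.91% / 22.21% = -0.3710
β_Maddox = 0.448 × 27.05% / 22.21% = 0.5456
β_Calder = 0.426 × 27.84% / 22.21% = 0.5340
β_Renshaw = 0.702 × 19.78% / 22.21% = 0.6252
β_Ashcombe = 0.759 × 27.12% / 22.21% = 0.9268
β_P = Σ w_i β_i = 0.21×-0.3710 + 0.23×0.5456 + 0.07×0.5340 + 0.33×0.6252 + 0.16×0.9268 = 0.4396

0.440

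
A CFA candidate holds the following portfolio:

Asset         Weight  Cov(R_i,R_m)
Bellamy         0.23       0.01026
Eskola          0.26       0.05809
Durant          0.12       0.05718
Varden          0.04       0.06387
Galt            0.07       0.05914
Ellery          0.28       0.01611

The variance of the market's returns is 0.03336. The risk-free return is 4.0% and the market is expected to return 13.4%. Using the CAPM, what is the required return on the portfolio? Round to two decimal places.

β_Bellamy = 0.01026 / 0.03336 = 0.3076
β_Eskola = 0.05809 / 0.03336 = 1.7413
β_Durant = 0.05718 / 0.03336 = 1.7140
β_Varden = 0.06387 / 0.03336 = 1.9146
β_Galt = 0.05914 / 0.03336 = 1.7728
β_Ellery = 0.01611 / 0.03336 = 0.4829
β_P = Σ w_i β_i = 0.23×0.3076 + 0.26×1.7413 + 0.12×1.7140 + 0.04×1.9146 + 0.07×1.7728 + 0.28×0.4829 = 1.0651
MRP = 13.4% − 4.0% = 9.40%
E(R_P) = R_f + β_P × MRP = 4.0% + 1.0651 × 9.4% = 14.01%

14.01%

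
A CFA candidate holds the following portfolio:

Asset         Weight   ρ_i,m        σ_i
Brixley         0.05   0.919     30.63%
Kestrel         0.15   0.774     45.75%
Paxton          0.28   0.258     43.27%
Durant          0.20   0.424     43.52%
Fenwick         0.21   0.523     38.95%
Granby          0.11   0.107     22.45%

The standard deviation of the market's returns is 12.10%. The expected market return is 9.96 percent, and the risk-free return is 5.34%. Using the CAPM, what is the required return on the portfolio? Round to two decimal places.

β_Brixley = 0.919 × 30.63% / 12.10% = 2.3264
β_Kestrel = 0.774 × 45.75% / 12.10% = 2.9265
β_Paxton = 0.258 × 43.27% / 12.10% = 0.9226
β_Durant = 0.424 × 43.52% / 12.10% = 1.5250
β_Fenwick = 0.523 × 38.95% / 12.10% = 1.6835
β_Granby = 0.107 × 22.45% / 12.10% = 0.1985
β_P = Σ w_i β_i = 0.05×2.3264 + 0.15×2.9265 + 0.28×0.9226 + 0.20×1.5250 + 0.21×1.6835 + 0.11×0.1985 = 1.4940
MRP = 9.96% − 5.34% = 4.62%
E(R_P) = R_f + β_P × MRP = 5.34% + 1.4940 × 4.62% = 12.24%

12.24%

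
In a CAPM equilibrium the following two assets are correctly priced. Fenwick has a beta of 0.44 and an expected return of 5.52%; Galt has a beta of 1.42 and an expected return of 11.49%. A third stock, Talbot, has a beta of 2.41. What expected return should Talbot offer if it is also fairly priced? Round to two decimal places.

MRP (SML slope) = (11.49% − 5.52%) / (1.42 − 0.44) = 5.97% / 0.98 = 6.0918%
R_f (intercept) = 5.52% − 0.44 × 6.0918% = 2.8396%
E(R_Talbot) = R_f + β × MRP = 2.8396% + 2.41 × 6.0918% = 17.52%

17.52%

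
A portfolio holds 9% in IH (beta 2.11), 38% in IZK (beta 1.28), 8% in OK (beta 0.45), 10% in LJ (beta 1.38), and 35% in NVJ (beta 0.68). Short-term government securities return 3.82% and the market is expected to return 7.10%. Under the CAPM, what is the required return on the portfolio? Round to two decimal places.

β_P = Σ w_i β_i = 0.09×2.11 + 0.38×1.28 + 0.08×0.45 + 0.10×1.38 + 0.35×0.68 = 1.0883
MRP = 7.10% − 3.82% = 3.28%
E(R_P) = R_f + β_P × MRP = 3.82% + 1.0883 × 3.28% = 7.39%

7.39%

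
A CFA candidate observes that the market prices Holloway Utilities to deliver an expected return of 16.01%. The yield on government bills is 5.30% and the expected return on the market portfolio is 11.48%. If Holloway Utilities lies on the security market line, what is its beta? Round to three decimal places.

MRP = 11.48% − 5.30% = 6.18%
β = (E(R) − R_f) / MRP = (16.01% − 5.30%) / 6.18% = 10.71% / 6.18% = 1.733

1.733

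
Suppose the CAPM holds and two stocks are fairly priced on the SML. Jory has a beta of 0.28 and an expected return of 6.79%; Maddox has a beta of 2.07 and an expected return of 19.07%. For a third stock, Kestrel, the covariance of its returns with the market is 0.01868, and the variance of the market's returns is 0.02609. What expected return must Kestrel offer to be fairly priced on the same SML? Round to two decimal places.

9.78%

MRP = (19.07% − 6.79%) / (2.07 − 0.28) = 6.8603%
R_f = 6.79% − 0.28 × 6.8603% = 4.8691%
β_Kestrel = Cov / Var(R_m) = 0.01868 / 0.02609 = 0.7160
E(R_Kestrel) = R_f + β × MRP = 4.8691% + 0.7160 × 6.8603% = 9.78%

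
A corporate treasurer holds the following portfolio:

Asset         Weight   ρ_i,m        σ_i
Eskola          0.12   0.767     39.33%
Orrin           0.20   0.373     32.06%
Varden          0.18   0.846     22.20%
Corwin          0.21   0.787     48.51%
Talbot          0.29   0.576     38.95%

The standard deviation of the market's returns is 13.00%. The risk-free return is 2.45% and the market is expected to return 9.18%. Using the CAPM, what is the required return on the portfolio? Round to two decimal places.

14.83%

β_Eskola = 0.767 × 39.33% / 13.00% = 2.3205
β_Orrin = 0.373 × 32.06% / 13.00% = 0.9199
β_Varden = 0.846 × 22.20% / 13.00% = 1.4447
β_Corwin = 0.787 × 48.51% / 13.00% = 2.9367
β_Talbot = 0.576 × 38.95% / 13.00% = 1.7258
β_P = Σ w_i β_i = 0.12×2.3205 + 0.20×0.9199 + 0.18×1.4447 + 0.21×2.9367 + 0.29×1.7258 = 1.8397
MRP = 9.18% − 2.45% = 6.73%
E(R_P) = R_f + β_P × MRP = 2.45% + 1.8397 × 6.73% = 14.83%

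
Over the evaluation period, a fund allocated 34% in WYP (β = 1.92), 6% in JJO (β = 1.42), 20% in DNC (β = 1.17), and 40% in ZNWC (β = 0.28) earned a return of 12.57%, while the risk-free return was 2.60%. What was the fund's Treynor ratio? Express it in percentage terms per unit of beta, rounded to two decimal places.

β_P = 0.34×1.92 + 0.06×1.42 + 0.20×1.17 + 0.40×0.28 = 1.0840
Treynor = (R_P − R_f) / β_P = (12.57% − 2.60%) / 1.0840 = 9.97% / 1.0840 = 9.20%

9.20%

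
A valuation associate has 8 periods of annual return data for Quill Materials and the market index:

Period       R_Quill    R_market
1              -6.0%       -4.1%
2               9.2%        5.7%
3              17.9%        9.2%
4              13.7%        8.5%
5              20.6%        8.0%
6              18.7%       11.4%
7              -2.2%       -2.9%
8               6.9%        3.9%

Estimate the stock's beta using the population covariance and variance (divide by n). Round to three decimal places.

Mean R_i = (-6.0 + 9.2 + 17.9 + 13.7 + 20.6 + 18.7 − 2.2 + 6.9) / 8 = 9.8500%
Mean R_m = (-4.1 + 5.7 + 9.2 + 8.5 + 8.0 + 11.4 − 2.9 + 3.9) / 8 = 4.9625%
Σ(R_i − R̄_i)(R_m − R̄_m) = 378.3950  ⇒  Cov = 378.3950 / 8 = 47.2994
Σ(R_m − R̄_m)² = 226.7588  ⇒  Var(R_m) = 226.7588 / 8 = 28.3449
β = Cov / Var(R_m) = 47.2994 / 28.3449 = 1.6687

1.669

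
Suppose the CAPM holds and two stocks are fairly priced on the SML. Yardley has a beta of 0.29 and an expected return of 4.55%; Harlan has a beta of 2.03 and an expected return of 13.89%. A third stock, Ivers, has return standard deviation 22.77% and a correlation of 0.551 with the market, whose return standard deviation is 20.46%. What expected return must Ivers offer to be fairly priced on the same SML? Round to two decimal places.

6.28%

MRP = (13.89% − 4.55%) / (2.03 − 0.29) = 5.3678%
R_f = 4.55% − 0.29 × 5.3678% = 2.9933%
β_Ivers = ρ·σ_i/σ_m = 0.551 × 22.77 / 20.46 = 0.6132
E(R_Ivers) = R_f + β × MRP = 2.9933% + 0.6132 × 5.3678% = 6.28%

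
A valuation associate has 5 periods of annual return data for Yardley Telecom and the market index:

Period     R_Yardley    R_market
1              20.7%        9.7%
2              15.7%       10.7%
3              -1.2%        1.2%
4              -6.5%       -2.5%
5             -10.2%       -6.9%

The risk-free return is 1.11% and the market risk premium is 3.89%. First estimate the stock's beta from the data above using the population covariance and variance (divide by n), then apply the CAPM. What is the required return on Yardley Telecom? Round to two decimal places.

Mean R_i = (20.7 + 15.7 − 1.2 − 6.5 − 10.2) / 5 = 3.7000%
Mean R_m = (9.7 + 10.7 + 1.2 − 2.5 − 6.9) / 5 = 2.4400%
Σ(R_i − R̄_i)(R_m − R̄_m) = 408.8300  ⇒  Cov = 408.8300 / 5 = 81.7660
Σ(R_m − R̄_m)² = 234.1120  ⇒  Var(R_m) = 234.1120 / 5 = 46.8224
β = Cov / Var(R_m) = 81.7660 / 46.8224 = 1.7463
E(R) = R_f + β × MRP = 1.11% + 1.7463 × 3.89% = 7.90%

7.90%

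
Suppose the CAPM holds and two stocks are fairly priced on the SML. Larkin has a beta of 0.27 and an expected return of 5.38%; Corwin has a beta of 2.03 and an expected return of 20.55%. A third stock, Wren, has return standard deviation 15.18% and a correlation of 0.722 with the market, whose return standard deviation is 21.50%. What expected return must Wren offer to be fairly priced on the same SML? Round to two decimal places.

7.45%

MRP = (20.55% − 5.38%) / (2.03 − 0.27) = 8.6193%
R_f = 5.38% − 0.27 × 8.6193% = 3.0528%
β_Wren = ρ·σ_i/σ_m = 0.722 × 15.18 / 21.50 = 0.5098
E(R_Wren) = R_f + β × MRP = 3.0528% + 0.5098 × 8.6193% = 7.45%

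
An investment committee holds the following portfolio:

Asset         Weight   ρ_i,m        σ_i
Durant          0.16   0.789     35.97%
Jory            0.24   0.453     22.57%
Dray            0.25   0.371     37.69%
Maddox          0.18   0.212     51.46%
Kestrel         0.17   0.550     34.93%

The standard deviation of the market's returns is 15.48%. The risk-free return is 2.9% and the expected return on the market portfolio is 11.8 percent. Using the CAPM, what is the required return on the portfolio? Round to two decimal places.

β_Durant = 0.789 × 35.97% / 15.48% = 1.8334
β_Jory = 0.453 × 22.57% / 15.48% = 0.6605
β_Dray = 0.371 × 37.69% / 15.48% = 0.9033
β_Maddox = 0.212 × 51.46% / 15.48% = 0.7047
β_Kestrel = 0.550 × 34.93% / 15.48% = 1.2411
β_P = Σ w_i β_i = 0.16×1.8334 + 0.24×0.6605 + 0.25×0.9033 + 0.18×0.7047 + 0.17×1.2411 = 1.0155
MRP = 11.8% − 2.9% = 8.90%
E(R_P) = R_f + β_P × MRP = 2.9% + 1.0155 × 8.9% = 11.94%

11.94%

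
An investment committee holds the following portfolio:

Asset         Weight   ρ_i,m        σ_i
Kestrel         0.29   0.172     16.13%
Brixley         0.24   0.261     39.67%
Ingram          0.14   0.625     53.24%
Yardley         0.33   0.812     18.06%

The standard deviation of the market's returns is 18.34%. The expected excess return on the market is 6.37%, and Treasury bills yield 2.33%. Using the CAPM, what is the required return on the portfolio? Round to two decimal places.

6.77%

β_Kestrel = 0.172 × 16.13% / 18.34% = 0.1513
β_Brixley = 0.261 × 39.67% / 18.34% = 0.5646
β_Ingram = 0.625 × 53.24% / 18.34% = 1.8143
β_Yardley = 0.812 × 18.06% / 18.34% = 0.7996
β_P = Σ w_i β_i = 0.29×0.1513 + 0.24×0.5646 + 0.14×1.8143 + 0.33×0.7996 = 0.6973
E(R_P) = R_f + β_P × MRP = 2.33% + 0.6973 × 6.37% = 6.77%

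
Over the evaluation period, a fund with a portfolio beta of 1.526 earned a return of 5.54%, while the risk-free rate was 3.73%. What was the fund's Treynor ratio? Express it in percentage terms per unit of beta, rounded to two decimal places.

1.19%

Treynor = (R_P − R_f) / β_P = (5.54% − 3.73%) / 1.5260 = 1.81% / 1.5260 = 1.19%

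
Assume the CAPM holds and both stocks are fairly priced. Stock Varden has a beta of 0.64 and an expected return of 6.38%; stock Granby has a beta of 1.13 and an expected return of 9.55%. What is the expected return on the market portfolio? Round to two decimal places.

Both satisfy E(R) = R_f + β·MRP, so the slope of the SML is
MRP = (9.55% − 6.38%) / (1.13 − 0.64) = 3.17% / 0.49 = 6.4694%
R_f = E(R_Varden) − β_Varden·MRP = 6.38% − 0.64 × 6.4694% = 2.2396%
E(R_m) = R_f + MRP = 2.2396% + 6.4694% = 8.71%

8.71%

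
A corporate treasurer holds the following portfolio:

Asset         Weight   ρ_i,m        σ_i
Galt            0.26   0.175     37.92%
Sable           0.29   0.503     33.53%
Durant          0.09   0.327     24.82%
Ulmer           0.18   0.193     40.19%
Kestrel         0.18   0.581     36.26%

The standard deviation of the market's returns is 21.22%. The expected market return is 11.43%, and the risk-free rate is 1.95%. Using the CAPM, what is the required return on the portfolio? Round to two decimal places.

β_Galt = 0.175 × 37.92% / 21.22% = 0.3127
β_Sable = 0.503 × 33.53% / 21.22% = 0.7948
β_Durant = 0.327 × 24.82% / 21.22% = 0.3825
β_Ulmer = 0.193 × 40.19% / 21.22% = 0.3655
β_Kestrel = 0.581 × 36.26% / 21.22% = 0.9928
β_P = Σ w_i β_i = 0.26×0.3127 + 0.29×0.7948 + 0.09×0.3825 + 0.18×0.3655 + 0.18×0.9928 = 0.5907
MRP = 11.43% − 1.95% = 9.48%
E(R_P) = R_f + β_P × MRP = 1.95% + 0.5907 × 9.48% = 7.55%

7.55%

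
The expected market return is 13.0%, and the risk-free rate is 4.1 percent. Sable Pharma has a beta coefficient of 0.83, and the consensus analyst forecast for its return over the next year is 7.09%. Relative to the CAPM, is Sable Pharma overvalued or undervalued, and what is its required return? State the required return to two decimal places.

Overvalued; required return 11.49%

MRP = 13.0% − 4.1% = 8.90%
Required return = R_f + β·MRP = 4.1% + 0.83 × 8.9% = 11.49%
Forecast 7.09% < required 11.49% → the stock plots below the SML → overvalued.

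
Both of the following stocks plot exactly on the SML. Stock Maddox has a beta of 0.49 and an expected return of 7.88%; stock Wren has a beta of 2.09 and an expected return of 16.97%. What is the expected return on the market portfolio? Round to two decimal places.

Both satisfy E(R) = R_f + β·MRP, so the slope of the SML is
MRP = (16.97% − 7.88%) / (2.09 − 0.49) = 9.09% / 1.60 = 5.6813%
R_f = E(R_Maddox) − β_Maddox·MRP = 7.88% − 0.49 × 5.6813% = 5.0962%
E(R_m) = R_f + MRP = 5.0962% + 5.6813% = 10.78%

10.78%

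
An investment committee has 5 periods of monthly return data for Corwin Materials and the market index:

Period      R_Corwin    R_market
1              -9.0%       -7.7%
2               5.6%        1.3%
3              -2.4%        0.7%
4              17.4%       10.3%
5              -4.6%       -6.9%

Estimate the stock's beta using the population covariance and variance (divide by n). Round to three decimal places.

Mean R_i = (-9.0 + 5.6 − 2.4 + 17.4 − 4.6) / 5 = 1.4000%
Mean R_m = (-7.7 + 1.3 + 0.7 + 10.3 − 6.9) / 5 = -0.4600%
Σ(R_i − R̄_i)(R_m − R̄_m) = 289.0800  ⇒  Cov = 289.0800 / 5 = 57.8160
Σ(R_m − R̄_m)² = 214.1120  ⇒  Var(R_m) = 214.1120 / 5 = 42.8224
β = Cov / Var(R_m) = 57.8160 / 42.8224 = 1.3501

1.350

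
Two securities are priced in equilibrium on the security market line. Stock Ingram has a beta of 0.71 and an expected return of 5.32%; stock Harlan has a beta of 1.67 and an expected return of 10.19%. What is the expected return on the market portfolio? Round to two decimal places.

6.79%

Both satisfy E(R) = R_f + β·MRP, so the slope of the SML is
MRP = (10.19% − 5.32%) / (1.67 − 0.71) = 4.87% / 0.96 = 5.0729%
R_f = E(R_Ingram) − β_Ingram·MRP = 5.32% − 0.71 × 5.0729% = 1.7182%
E(R_m) = R_f + MRP = 1.7182% + 5.0729% = 6.79%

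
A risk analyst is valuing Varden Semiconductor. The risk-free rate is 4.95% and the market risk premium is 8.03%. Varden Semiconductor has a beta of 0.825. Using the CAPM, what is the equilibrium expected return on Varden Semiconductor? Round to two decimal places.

E(R) = R_f + β × MRP = 4.95% + 0.825 × 8.03% = 11.57%

11.57%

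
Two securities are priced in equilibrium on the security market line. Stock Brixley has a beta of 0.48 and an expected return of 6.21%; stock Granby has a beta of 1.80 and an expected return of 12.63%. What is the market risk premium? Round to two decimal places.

4.86%

Both satisfy E(R) = R_f + β·MRP, so the slope of the SML is
MRP = (12.63% − 6.21%) / (1.80 − 0.48) = 6.42% / 1.32 = 4.8636%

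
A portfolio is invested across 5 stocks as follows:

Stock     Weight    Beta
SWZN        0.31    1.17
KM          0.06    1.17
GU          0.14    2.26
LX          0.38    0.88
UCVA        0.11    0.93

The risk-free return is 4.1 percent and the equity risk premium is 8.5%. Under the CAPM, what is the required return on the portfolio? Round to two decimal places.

β_P = Σ w_i β_i = 0.31×1.17 + 0.06×1.17 + 0.14×2.26 + 0.38×0.88 + 0.11×0.93 = 1.1860
E(R_P) = R_f + β_P × MRP = 4.1% + 1.1860 × 8.5% = 14.18%

14.18%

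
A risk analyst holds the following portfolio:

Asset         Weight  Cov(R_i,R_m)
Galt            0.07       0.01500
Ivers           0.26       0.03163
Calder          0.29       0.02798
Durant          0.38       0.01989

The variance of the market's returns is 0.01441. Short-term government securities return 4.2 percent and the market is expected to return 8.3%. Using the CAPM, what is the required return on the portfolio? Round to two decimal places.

11.30%

β_Galt = 0.01500 / 0.01441 = 1.0409
β_Ivers = 0.03163 / 0.01441 = 2.1950
β_Calder = 0.02798 / 0.01441 = 1.9417
β_Durant = 0.01989 / 0.01441 = 1.3803
β_P = Σ w_i β_i = 0.07×1.0409 + 0.26×2.1950 + 0.29×1.9417 + 0.38×1.3803 = 1.7312
MRP = 8.3% − 4.2% = 4.10%
E(R_P) = R_f + β_P × MRP = 4.2% + 1.7312 × 4.1% = 11.30%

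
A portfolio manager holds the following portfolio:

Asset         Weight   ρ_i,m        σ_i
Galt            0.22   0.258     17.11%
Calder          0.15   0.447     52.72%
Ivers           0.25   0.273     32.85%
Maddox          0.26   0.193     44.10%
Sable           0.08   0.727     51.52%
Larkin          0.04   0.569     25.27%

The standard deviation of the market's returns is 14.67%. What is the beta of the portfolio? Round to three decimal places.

0.854

β_Galt = 0.258 × 17.11% / 14.67% = 0.3009
β_Calder = 0.447 × 52.72% / 14.67% = 1.6064
β_Ivers = 0.273 × 32.85% / 14.67% = 0.6113
β_Maddox = 0.193 × 44.10% / 14.67% = 0.5802
β_Sable = 0.727 × 51.52% / 14.67% = 2.5532
β_Larkin = 0.569 × 25.27% / 14.67% = 0.9801
β_P = Σ w_i β_i = 0.22×0.3009 + 0.15×1.6064 + 0.25×0.6113 + 0.26×0.5802 + 0.08×2.5532 + 0.04×0.9801 = 0.8543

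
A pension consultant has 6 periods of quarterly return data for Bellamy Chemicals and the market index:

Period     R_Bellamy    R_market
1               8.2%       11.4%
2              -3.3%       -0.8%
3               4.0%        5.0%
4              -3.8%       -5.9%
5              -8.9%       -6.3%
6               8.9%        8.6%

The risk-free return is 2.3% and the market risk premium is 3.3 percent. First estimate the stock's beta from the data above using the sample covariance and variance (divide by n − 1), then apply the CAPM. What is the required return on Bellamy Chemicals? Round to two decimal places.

Mean R_i = (8.2 − 3.3 + 4.0 − 3.8 − 8.9 + 8.9) / 6 = 0.8500%
Mean R_m = (11.4 − 0.8 + 5.0 − 5.9 − 6.3 + 8.6) / 6 = 2.0000%
Σ(R_i − R̄_i)(R_m − R̄_m) = 260.9500  ⇒  Cov = 260.9500 / 5 = 52.1900
Σ(R_m − R̄_m)² = 280.0600  ⇒  Var(R_m) = 280.0600 / 5 = 56.0120
β = Cov / Var(R_m) = 52.1900 / 56.0120 = 0.9318
E(R) = R_f + β × MRP = 2.3% + 0.9318 × 3.3% = 5.37%

5.37%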